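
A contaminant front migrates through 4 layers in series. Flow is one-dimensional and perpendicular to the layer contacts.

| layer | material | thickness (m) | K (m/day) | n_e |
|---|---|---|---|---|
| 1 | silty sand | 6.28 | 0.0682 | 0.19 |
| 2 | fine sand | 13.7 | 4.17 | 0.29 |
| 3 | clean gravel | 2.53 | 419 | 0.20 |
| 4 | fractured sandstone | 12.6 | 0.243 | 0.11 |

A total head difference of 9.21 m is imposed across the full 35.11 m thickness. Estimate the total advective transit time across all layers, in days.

113

With flow normal to the layers, continuity requires the same specific discharge q through every layer.
Σ(b_i/K_i) = 6.28/0.0682 + 13.7/4.17 + 2.53/419 + 12.6/0.243 = 147.2 d.
q = Δh / Σ(b_i/K_i) = 9.21 / 147.2 = 0.06256 m/day.
In each layer the seepage velocity is v_i = q/n_i, so the layer transit time is t_i = b_i·n_i / q:
  layer 1 (silty sand): t_1 = 6.28 × 0.19 / 0.06256 = 19.07 d
  layer 2 (fine sand): t_2 = 13.7 × 0.29 / 0.06256 = 63.51 d
  layer 3 (clean gravel): t_3 = 2.53 × 0.20 / 0.06256 = 8.089 d
  layer 4 (fractured sandstone): t_4 = 12.6 × 0.11 / 0.06256 = 22.16 d
Total t = Σ t_i = 112.8 days.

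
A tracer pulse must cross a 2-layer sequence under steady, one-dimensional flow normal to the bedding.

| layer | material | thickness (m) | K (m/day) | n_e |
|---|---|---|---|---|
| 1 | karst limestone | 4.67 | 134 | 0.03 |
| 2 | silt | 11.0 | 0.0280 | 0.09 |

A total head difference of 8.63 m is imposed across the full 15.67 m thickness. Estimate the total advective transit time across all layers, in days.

51.4

With flow normal to the layers, continuity requires the same specific discharge q through every layer.
Σ(b_i/K_i) = 4.67/134 + 11.0/0.0280 = 392.9 d.
q = Δh / Σ(b_i/K_i) = 8.63 / 392.9 = 0.02197 m/day.
In each layer the seepage velocity is v_i = q/n_i, so the layer transit time is t_i = b_i·n_i / q:
  layer 1 (karst limestone): t_1 = 4.67 × 0.03 / 0.02197 = 6.378 d
  layer 2 (silt): t_2 = 11.0 × 0.09 / 0.02197 = 45.07 d
Total t = Σ t_i = 51.45 days.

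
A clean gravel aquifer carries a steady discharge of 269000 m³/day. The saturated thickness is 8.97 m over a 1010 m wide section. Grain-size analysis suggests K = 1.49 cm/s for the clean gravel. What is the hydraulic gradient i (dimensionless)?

Convert K: 1.49 cm/s × 864 = 1287 m/day.
Cross-sectional area A = 1010 × 8.97 = 9060 m².
From Q = K·A·i, i = Q / (K·A) = 269000 / (1287 × 9060) = 0.02306.

0.0231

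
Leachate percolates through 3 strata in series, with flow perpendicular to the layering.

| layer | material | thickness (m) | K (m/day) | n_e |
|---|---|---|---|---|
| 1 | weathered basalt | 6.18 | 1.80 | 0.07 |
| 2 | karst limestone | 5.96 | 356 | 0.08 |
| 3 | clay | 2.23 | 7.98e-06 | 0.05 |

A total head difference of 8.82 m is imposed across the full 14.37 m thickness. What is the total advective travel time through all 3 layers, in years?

88.6

With flow normal to the layers, continuity requires the same specific discharge q through every layer.
Σ(b_i/K_i) = 6.18/1.80 + 5.96/356 + 2.23/7.98e-06 = 2.795e+05 d.
q = Δh / Σ(b_i/K_i) = 8.82 / 2.795e+05 = 3.156e-05 m/day.
In each layer the seepage velocity is v_i = q/n_i, so the layer transit time is t_i = b_i·n_i / q:
  layer 1 (weathered basalt): t_1 = 6.18 × 0.07 / 3.156e-05 = 13706 d
  layer 2 (karst limestone): t_2 = 5.96 × 0.08 / 3.156e-05 = 15107 d
  layer 3 (clay): t_3 = 2.23 × 0.05 / 3.156e-05 = 3533 d
Total t = Σ t_i = 32346 days = 88.56 years.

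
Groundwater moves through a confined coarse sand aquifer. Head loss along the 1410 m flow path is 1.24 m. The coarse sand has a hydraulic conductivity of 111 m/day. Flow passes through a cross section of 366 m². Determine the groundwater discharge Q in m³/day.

35.7

Hydraulic gradient i = Δh / L = 1.24 / 1410 = 0.0008794.
Darcy's law: Q = K · A · i = 111.0 × 366.0 × 0.0008794 = 35.73 m³/day.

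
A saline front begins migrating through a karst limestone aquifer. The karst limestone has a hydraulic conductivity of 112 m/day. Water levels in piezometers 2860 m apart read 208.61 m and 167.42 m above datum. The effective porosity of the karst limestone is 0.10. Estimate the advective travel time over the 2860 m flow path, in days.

177

Hydraulic gradient i = (208.61 − 167.42) / 2860 = 41.19 / 2860 = 0.01440.
Darcy flux q = K · i = 112.0 × 0.01440 = 1.613 m/day.
Seepage velocity v = q / n_e = 1.613 / 0.10 = 16.13 m/day.
Travel time t = L / v = 2860 / 16.13 = 177.3 days.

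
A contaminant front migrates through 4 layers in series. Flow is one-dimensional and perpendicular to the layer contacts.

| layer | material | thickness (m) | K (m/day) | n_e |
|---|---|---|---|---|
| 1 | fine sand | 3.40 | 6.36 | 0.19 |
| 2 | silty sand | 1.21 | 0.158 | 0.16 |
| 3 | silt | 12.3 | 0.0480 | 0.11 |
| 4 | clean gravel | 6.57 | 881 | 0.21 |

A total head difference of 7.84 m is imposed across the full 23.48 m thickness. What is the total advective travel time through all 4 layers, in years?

0.330

With flow normal to the layers, continuity requires the same specific discharge q through every layer.
Σ(b_i/K_i) = 3.40/6.36 + 1.21/0.158 + 12.3/0.0480 + 6.57/881 = 264.5 d.
q = Δh / Σ(b_i/K_i) = 7.84 / 264.5 = 0.02965 m/day.
In each layer the seepage velocity is v_i = q/n_i, so the layer transit time is t_i = b_i·n_i / q:
  layer 1 (fine sand): t_1 = 3.40 × 0.19 / 0.02965 = 21.79 d
  layer 2 (silty sand): t_2 = 1.21 × 0.16 / 0.02965 = 6.530 d
  layer 3 (silt): t_3 = 12.3 × 0.11 / 0.02965 = 45.64 d
  layer 4 (clean gravel): t_4 = 6.57 × 0.21 / 0.02965 = 46.54 d
Total t = Σ t_i = 120.5 days = 0.3299 years.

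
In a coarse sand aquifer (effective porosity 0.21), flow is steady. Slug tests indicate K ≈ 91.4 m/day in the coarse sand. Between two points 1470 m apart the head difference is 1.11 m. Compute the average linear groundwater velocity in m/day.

Hydraulic gradient i = Δh / L = 1.11 / 1470 = 0.0007551.
Darcy flux q = K · i = 91.40 × 0.0007551 = 0.06902 m/day.
Seepage velocity v = q / n_e = 0.06902 / 0.21 = 0.3286 m/day.

0.329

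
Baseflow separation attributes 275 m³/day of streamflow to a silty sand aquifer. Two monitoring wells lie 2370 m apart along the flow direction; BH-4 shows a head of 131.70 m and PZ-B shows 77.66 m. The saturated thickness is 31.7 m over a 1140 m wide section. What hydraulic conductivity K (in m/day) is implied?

0.334

Cross-sectional area A = 1140 × 31.7 = 36138 m².
Hydraulic gradient i = (131.70 − 77.66) / 2370 = 54.04 / 2370 = 0.02280.
From Q = K·A·i, K = Q / (A·i) = 275 / (36138 × 0.02280) = 0.3337 m/day.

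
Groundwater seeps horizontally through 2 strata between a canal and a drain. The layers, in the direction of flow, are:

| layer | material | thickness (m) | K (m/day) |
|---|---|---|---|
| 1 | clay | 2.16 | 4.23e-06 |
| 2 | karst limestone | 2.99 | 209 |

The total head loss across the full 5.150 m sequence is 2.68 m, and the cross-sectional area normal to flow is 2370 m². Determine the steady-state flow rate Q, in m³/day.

0.0124

Flow is perpendicular to layering, so the layers act in series and the equivalent K is the thickness-weighted harmonic mean.
Total thickness L = 2.16 + 2.99 = 5.150 m.
Σ(b_i/K_i) = 2.16/4.23e-06 + 2.99/209 = 5.106e+05 d.
K_eq = L / Σ(b_i/K_i) = 5.150 / 5.106e+05 = 1.009e-05 m/day.
Q = K_eq · A · (Δh/L) = 1.009e-05 × 2370 × (2.68/5.150) = 0.01244 m³/day.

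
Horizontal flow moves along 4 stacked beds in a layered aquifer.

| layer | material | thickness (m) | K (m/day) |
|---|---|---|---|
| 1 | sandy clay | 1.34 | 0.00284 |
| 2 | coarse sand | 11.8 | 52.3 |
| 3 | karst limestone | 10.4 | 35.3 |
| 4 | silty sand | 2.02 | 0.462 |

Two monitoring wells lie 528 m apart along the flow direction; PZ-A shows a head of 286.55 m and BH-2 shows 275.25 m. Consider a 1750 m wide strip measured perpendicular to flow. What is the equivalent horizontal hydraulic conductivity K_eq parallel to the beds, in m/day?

Flow is parallel to layering, so each bed carries its own Darcy discharge and the transmissivities add.
Σ(K_i·b_i) = 0.00284×1.34 + 52.3×11.8 + 35.3×10.4 + 0.462×2.02 = 985.2 m²/day.
Total thickness b = 25.56 m, so K_eq = Σ(K_i·b_i)/b = 38.54 m/day.

38.5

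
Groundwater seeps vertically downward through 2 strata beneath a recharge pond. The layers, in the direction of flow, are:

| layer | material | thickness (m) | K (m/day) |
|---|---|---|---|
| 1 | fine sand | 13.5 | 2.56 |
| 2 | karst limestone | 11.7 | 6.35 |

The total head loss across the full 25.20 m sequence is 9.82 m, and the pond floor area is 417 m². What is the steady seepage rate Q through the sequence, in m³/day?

Flow is perpendicular to layering, so the layers act in series and the equivalent K is the thickness-weighted harmonic mean.
Total thickness L = 13.5 + 11.7 = 25.20 m.
Σ(b_i/K_i) = 13.5/2.56 + 11.7/6.35 = 7.116 d.
K_eq = L / Σ(b_i/K_i) = 25.20 / 7.116 = 3.541 m/day.
Q = K_eq · A · (Δh/L) = 3.541 × 417 × (9.82/25.20) = 575.5 m³/day.

575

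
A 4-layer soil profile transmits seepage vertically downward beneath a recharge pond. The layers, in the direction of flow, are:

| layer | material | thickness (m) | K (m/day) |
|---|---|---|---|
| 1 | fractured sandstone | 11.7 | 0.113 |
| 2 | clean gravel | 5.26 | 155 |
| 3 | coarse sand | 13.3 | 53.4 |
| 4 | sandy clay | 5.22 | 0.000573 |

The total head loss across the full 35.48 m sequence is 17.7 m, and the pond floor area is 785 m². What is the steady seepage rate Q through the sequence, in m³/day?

Flow is perpendicular to layering, so the layers act in series and the equivalent K is the thickness-weighted harmonic mean.
Total thickness L = 11.7 + 5.26 + 13.3 + 5.22 = 35.48 m.
Σ(b_i/K_i) = 11.7/0.113 + 5.26/155 + 13.3/53.4 + 5.22/0.000573 = 9214 d.
K_eq = L / Σ(b_i/K_i) = 35.48 / 9214 = 0.003851 m/day.
Q = K_eq · A · (Δh/L) = 0.003851 × 785 × (17.7/35.48) = 1.508 m³/day.

1.51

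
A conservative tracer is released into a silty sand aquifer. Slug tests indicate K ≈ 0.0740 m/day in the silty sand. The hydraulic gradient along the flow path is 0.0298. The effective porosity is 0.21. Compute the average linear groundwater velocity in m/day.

Hydraulic gradient i = 0.0298.
Darcy flux q = K · i = 0.07400 × 0.02980 = 0.002205 m/day.
Seepage velocity v = q / n_e = 0.002205 / 0.21 = 0.01050 m/day.

0.0105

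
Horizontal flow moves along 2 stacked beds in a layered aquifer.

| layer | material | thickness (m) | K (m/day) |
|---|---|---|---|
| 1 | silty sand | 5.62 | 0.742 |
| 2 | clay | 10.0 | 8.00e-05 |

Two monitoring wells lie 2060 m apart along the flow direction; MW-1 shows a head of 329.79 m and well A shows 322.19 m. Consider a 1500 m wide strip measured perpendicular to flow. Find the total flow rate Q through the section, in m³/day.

23.1

Flow is parallel to layering, so each bed carries its own Darcy discharge and the transmissivities add.
Σ(K_i·b_i) = 0.742×5.62 + 8.00e-05×10.0 = 4.171 m²/day.
Hydraulic gradient i = (329.79 − 322.19) / 2060 = 7.6 / 2060 = 0.003689.
Q = Σ(K_i·b_i) · W · i = 4.171 × 1500 × 0.003689 = 23.08 m³/day.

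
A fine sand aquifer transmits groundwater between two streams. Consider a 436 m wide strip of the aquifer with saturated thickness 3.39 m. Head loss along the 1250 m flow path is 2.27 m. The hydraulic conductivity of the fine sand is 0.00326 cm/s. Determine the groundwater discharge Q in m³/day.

Convert K: 0.00326 cm/s × 864 = 2.817 m/day.
Cross-sectional area A = 436 × 3.39 = 1478 m².
Hydraulic gradient i = Δh / L = 2.27 / 1250 = 0.001816.
Darcy's law: Q = K · A · i = 2.817 × 1478 × 0.001816 = 7.560 m³/day.

7.56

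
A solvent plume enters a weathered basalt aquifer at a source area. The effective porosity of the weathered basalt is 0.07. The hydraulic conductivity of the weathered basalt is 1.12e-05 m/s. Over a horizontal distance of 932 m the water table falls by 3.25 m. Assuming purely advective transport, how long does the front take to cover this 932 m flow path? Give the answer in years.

Convert K: 1.12e-05 m/s × 86400 = 0.9677 m/day.
Hydraulic gradient i = Δh / L = 3.25 / 932 = 0.003487.
Darcy flux q = K · i = 0.9677 × 0.003487 = 0.003374 m/day.
Seepage velocity v = q / n_e = 0.003374 / 0.07 = 0.04821 m/day.
Travel time t = L / v = 932 / 0.04821 = 19334 days = 52.93 years.

52.9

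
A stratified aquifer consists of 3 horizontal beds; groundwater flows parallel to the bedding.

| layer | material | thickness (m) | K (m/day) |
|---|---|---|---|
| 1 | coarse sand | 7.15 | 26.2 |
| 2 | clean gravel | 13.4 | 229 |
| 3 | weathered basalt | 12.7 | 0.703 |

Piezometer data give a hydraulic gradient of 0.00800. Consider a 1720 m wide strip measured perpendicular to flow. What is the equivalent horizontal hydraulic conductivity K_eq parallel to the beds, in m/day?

Flow is parallel to layering, so each bed carries its own Darcy discharge and the transmissivities add.
Σ(K_i·b_i) = 26.2×7.15 + 229×13.4 + 0.703×12.7 = 3265 m²/day.
Total thickness b = 33.25 m, so K_eq = Σ(K_i·b_i)/b = 98.19 m/day.

98.2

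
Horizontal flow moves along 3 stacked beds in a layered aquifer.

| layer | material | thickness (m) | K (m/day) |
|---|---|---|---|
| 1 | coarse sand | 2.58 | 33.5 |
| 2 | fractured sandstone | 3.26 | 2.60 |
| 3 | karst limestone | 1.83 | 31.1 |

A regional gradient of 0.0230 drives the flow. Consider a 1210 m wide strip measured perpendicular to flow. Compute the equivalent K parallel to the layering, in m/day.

Flow is parallel to layering, so each bed carries its own Darcy discharge and the transmissivities add.
Σ(K_i·b_i) = 33.5×2.58 + 2.60×3.26 + 31.1×1.83 = 151.8 m²/day.
Total thickness b = 7.670 m, so K_eq = Σ(K_i·b_i)/b = 19.79 m/day.

19.8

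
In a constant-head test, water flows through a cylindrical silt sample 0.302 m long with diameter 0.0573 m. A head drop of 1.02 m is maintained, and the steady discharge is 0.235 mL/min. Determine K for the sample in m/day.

0.0389

Cross-sectional area A = π·(d/2)² = π × (0.0573/2)² = 0.002579 m².
Convert discharge: 0.235 mL/min = 3.917e-09 m³/s.
Darcy's law rearranged: K = Q·L / (A·Δh) = 3.917e-09 × 0.302 / (0.002579 × 1.02) = 4.497e-07 m/s = 0.03885 m/day.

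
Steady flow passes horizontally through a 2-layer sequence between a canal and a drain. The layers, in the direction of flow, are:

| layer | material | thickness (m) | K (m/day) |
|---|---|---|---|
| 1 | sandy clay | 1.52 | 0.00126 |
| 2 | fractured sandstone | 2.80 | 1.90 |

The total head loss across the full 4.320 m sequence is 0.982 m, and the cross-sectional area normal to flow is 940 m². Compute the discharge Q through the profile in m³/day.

Flow is perpendicular to layering, so the layers act in series and the equivalent K is the thickness-weighted harmonic mean.
Total thickness L = 1.52 + 2.80 = 4.320 m.
Σ(b_i/K_i) = 1.52/0.00126 + 2.80/1.90 = 1208 d.
K_eq = L / Σ(b_i/K_i) = 4.320 / 1208 = 0.003577 m/day.
Q = K_eq · A · (Δh/L) = 0.003577 × 940 × (0.982/4.320) = 0.7643 m³/day.

0.764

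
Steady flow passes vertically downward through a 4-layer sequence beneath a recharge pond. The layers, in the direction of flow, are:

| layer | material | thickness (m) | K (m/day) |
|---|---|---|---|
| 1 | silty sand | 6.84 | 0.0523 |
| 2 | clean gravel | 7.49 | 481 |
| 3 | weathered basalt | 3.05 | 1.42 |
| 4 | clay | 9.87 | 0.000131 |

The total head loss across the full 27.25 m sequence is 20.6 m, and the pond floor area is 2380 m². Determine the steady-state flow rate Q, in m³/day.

0.650

Flow is perpendicular to layering, so the layers act in series and the equivalent K is the thickness-weighted harmonic mean.
Total thickness L = 6.84 + 7.49 + 3.05 + 9.87 = 27.25 m.
Σ(b_i/K_i) = 6.84/0.0523 + 7.49/481 + 3.05/1.42 + 9.87/0.000131 = 75476 d.
K_eq = L / Σ(b_i/K_i) = 27.25 / 75476 = 0.0003610 m/day.
Q = K_eq · A · (Δh/L) = 0.0003610 × 2380 × (20.6/27.25) = 0.6496 m³/day.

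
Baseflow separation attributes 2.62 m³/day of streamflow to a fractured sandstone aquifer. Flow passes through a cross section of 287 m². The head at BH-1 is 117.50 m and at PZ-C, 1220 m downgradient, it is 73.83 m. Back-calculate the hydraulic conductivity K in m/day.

0.255

Hydraulic gradient i = (117.50 − 73.83) / 1220 = 43.67 / 1220 = 0.03580.
From Q = K·A·i, K = Q / (A·i) = 2.62 / (287.0 × 0.03580) = 0.2550 m/day.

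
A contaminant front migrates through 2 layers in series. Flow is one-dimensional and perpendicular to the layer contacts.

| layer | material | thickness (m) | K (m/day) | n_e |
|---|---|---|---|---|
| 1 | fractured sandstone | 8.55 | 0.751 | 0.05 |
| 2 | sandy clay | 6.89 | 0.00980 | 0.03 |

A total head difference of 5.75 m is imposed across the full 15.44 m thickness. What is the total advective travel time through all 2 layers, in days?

78.8

With flow normal to the layers, continuity requires the same specific discharge q through every layer.
Σ(b_i/K_i) = 8.55/0.751 + 6.89/0.00980 = 714.4 d.
q = Δh / Σ(b_i/K_i) = 5.75 / 714.4 = 0.008048 m/day.
In each layer the seepage velocity is v_i = q/n_i, so the layer transit time is t_i = b_i·n_i / q:
  layer 1 (fractured sandstone): t_1 = 8.55 × 0.05 / 0.008048 = 53.12 d
  layer 2 (sandy clay): t_2 = 6.89 × 0.03 / 0.008048 = 25.68 d
Total t = Σ t_i = 78.80 days.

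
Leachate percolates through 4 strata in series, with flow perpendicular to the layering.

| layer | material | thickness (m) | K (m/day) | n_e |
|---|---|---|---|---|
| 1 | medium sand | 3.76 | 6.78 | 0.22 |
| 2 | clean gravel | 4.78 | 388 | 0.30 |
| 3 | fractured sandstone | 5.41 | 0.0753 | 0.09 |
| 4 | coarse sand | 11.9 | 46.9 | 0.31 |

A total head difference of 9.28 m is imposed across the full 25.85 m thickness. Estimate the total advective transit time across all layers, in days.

50.4

With flow normal to the layers, continuity requires the same specific discharge q through every layer.
Σ(b_i/K_i) = 3.76/6.78 + 4.78/388 + 5.41/0.0753 + 11.9/46.9 = 72.67 d.
q = Δh / Σ(b_i/K_i) = 9.28 / 72.67 = 0.1277 m/day.
In each layer the seepage velocity is v_i = q/n_i, so the layer transit time is t_i = b_i·n_i / q:
  layer 1 (medium sand): t_1 = 3.76 × 0.22 / 0.1277 = 6.477 d
  layer 2 (clean gravel): t_2 = 4.78 × 0.30 / 0.1277 = 11.23 d
  layer 3 (fractured sandstone): t_3 = 5.41 × 0.09 / 0.1277 = 3.813 d
  layer 4 (coarse sand): t_4 = 11.9 × 0.31 / 0.1277 = 28.89 d
Total t = Σ t_i = 50.41 days.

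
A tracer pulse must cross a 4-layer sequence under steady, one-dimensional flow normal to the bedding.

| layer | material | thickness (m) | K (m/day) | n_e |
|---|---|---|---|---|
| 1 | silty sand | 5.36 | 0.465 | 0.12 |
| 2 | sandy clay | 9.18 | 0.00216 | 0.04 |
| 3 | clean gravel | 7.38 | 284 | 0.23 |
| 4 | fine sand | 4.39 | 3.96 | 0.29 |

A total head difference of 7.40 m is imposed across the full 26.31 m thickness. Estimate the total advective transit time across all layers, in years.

6.28

With flow normal to the layers, continuity requires the same specific discharge q through every layer.
Σ(b_i/K_i) = 5.36/0.465 + 9.18/0.00216 + 7.38/284 + 4.39/3.96 = 4263 d.
q = Δh / Σ(b_i/K_i) = 7.40 / 4263 = 0.001736 m/day.
In each layer the seepage velocity is v_i = q/n_i, so the layer transit time is t_i = b_i·n_i / q:
  layer 1 (silty sand): t_1 = 5.36 × 0.12 / 0.001736 = 370.5 d
  layer 2 (sandy clay): t_2 = 9.18 × 0.04 / 0.001736 = 211.5 d
  layer 3 (clean gravel): t_3 = 7.38 × 0.23 / 0.001736 = 977.8 d
  layer 4 (fine sand): t_4 = 4.39 × 0.29 / 0.001736 = 733.4 d
Total t = Σ t_i = 2293 days = 6.278 years.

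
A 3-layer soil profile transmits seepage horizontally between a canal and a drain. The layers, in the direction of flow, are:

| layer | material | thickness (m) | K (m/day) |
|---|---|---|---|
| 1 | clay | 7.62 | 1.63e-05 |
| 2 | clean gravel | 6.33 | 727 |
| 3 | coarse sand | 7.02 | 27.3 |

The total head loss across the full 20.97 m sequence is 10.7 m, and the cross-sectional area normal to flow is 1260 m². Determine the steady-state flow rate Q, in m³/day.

Flow is perpendicular to layering, so the layers act in series and the equivalent K is the thickness-weighted harmonic mean.
Total thickness L = 7.62 + 6.33 + 7.02 = 20.97 m.
Σ(b_i/K_i) = 7.62/1.63e-05 + 6.33/727 + 7.02/27.3 = 4.675e+05 d.
K_eq = L / Σ(b_i/K_i) = 20.97 / 4.675e+05 = 4.486e-05 m/day.
Q = K_eq · A · (Δh/L) = 4.486e-05 × 1260 × (10.7/20.97) = 0.02884 m³/day.

0.0288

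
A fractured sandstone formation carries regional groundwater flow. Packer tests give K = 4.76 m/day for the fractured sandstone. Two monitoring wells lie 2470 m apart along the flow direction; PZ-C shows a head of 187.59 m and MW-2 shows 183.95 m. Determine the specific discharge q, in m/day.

Hydraulic gradient i = (187.59 − 183.95) / 2470 = 3.64 / 2470 = 0.001474.
Specific discharge q = K · i = 4.760 × 0.001474 = 0.007015 m/day.

0.00701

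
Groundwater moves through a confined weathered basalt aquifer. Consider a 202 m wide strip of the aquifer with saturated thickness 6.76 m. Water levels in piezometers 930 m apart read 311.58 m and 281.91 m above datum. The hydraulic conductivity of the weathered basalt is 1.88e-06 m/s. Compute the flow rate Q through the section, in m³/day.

7.08

Convert K: 1.88e-06 m/s × 86400 = 0.1624 m/day.
Cross-sectional area A = 202 × 6.76 = 1366 m².
Hydraulic gradient i = (311.58 − 281.91) / 930 = 29.67 / 930 = 0.03190.
Darcy's law: Q = K · A · i = 0.1624 × 1366 × 0.03190 = 7.076 m³/day.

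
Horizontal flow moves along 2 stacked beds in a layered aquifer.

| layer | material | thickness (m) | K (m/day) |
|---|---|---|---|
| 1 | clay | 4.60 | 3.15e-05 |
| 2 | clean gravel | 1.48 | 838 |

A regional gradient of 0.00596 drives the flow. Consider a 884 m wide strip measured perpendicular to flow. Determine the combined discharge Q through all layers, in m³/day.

Flow is parallel to layering, so each bed carries its own Darcy discharge and the transmissivities add.
Σ(K_i·b_i) = 3.15e-05×4.60 + 838×1.48 = 1240 m²/day.
Hydraulic gradient i = 0.00596.
Q = Σ(K_i·b_i) · W · i = 1240 × 884 × 0.005960 = 6534 m³/day.

6530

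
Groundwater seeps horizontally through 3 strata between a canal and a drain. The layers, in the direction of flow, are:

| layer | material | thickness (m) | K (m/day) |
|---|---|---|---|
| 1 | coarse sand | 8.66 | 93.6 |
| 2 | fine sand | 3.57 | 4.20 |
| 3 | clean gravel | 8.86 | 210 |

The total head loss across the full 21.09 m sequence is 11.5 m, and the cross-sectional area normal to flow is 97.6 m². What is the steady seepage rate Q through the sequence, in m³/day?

1140

Flow is perpendicular to layering, so the layers act in series and the equivalent K is the thickness-weighted harmonic mean.
Total thickness L = 8.66 + 3.57 + 8.86 = 21.09 m.
Σ(b_i/K_i) = 8.66/93.6 + 3.57/4.20 + 8.86/210 = 0.9847 d.
K_eq = L / Σ(b_i/K_i) = 21.09 / 0.9847 = 21.42 m/day.
Q = K_eq · A · (Δh/L) = 21.42 × 97.6 × (11.5/21.09) = 1140 m³/day.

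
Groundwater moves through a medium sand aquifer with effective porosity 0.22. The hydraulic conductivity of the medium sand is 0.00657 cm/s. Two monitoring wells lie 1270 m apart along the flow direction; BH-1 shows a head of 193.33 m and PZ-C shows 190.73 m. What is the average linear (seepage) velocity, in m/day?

0.0528

Convert K: 0.00657 cm/s × 864 = 5.676 m/day.
Hydraulic gradient i = (193.33 − 190.73) / 1270 = 2.6 / 1270 = 0.002047.
Darcy flux q = K · i = 5.676 × 0.002047 = 0.01162 m/day.
Seepage velocity v = q / n_e = 0.01162 / 0.22 = 0.05282 m/day.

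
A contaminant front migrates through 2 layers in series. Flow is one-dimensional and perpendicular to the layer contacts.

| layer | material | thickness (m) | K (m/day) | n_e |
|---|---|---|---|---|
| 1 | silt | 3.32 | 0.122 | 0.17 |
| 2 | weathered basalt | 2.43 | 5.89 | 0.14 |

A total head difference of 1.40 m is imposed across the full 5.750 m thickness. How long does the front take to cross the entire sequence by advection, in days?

With flow normal to the layers, continuity requires the same specific discharge q through every layer.
Σ(b_i/K_i) = 3.32/0.122 + 2.43/5.89 = 27.63 d.
q = Δh / Σ(b_i/K_i) = 1.40 / 27.63 = 0.05068 m/day.
In each layer the seepage velocity is v_i = q/n_i, so the layer transit time is t_i = b_i·n_i / q:
  layer 1 (silt): t_1 = 3.32 × 0.17 / 0.05068 = 11.14 d
  layer 2 (weathered basalt): t_2 = 2.43 × 0.14 / 0.05068 = 6.713 d
Total t = Σ t_i = 17.85 days.

17.9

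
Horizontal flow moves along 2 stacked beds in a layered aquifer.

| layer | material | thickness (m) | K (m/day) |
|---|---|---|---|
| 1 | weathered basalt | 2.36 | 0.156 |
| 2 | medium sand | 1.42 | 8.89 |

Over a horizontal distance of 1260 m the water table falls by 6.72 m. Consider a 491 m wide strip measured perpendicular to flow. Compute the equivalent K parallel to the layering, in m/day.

3.44

Flow is parallel to layering, so each bed carries its own Darcy discharge and the transmissivities add.
Σ(K_i·b_i) = 0.156×2.36 + 8.89×1.42 = 12.99 m²/day.
Total thickness b = 3.780 m, so K_eq = Σ(K_i·b_i)/b = 3.437 m/day.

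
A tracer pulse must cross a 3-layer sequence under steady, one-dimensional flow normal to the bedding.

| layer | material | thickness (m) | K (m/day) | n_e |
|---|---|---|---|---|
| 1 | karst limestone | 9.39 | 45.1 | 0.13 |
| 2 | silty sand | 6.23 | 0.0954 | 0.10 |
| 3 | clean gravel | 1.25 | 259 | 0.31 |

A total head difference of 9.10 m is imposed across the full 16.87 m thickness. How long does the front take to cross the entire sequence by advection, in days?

16.1

With flow normal to the layers, continuity requires the same specific discharge q through every layer.
Σ(b_i/K_i) = 9.39/45.1 + 6.23/0.0954 + 1.25/259 = 65.52 d.
q = Δh / Σ(b_i/K_i) = 9.10 / 65.52 = 0.1389 m/day.
In each layer the seepage velocity is v_i = q/n_i, so the layer transit time is t_i = b_i·n_i / q:
  layer 1 (karst limestone): t_1 = 9.39 × 0.13 / 0.1389 = 8.789 d
  layer 2 (silty sand): t_2 = 6.23 × 0.10 / 0.1389 = 4.485 d
  layer 3 (clean gravel): t_3 = 1.25 × 0.31 / 0.1389 = 2.790 d
Total t = Σ t_i = 16.06 days.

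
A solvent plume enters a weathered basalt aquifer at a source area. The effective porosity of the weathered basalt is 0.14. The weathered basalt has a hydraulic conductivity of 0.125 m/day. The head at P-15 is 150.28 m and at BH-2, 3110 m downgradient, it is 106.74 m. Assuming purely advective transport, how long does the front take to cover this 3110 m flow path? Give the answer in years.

Hydraulic gradient i = (150.28 − 106.74) / 3110 = 43.54 / 3110 = 0.01400.
Darcy flux q = K · i = 0.1250 × 0.01400 = 0.001750 m/day.
Seepage velocity v = q / n_e = 0.001750 / 0.14 = 0.01250 m/day.
Travel time t = L / v = 3110 / 0.01250 = 2.488e+05 days = 681.2 years.

681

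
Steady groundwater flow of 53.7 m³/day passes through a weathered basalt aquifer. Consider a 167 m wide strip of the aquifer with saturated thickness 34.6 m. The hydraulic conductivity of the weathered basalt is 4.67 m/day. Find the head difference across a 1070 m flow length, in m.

2.13

Cross-sectional area A = 167 × 34.6 = 5778 m².
From Q = K·A·i, i = Q / (K·A) = 53.7 / (4.670 × 5778) = 0.001990.
Head loss Δh = i · L = 0.001990 × 1070 = 2.129 m.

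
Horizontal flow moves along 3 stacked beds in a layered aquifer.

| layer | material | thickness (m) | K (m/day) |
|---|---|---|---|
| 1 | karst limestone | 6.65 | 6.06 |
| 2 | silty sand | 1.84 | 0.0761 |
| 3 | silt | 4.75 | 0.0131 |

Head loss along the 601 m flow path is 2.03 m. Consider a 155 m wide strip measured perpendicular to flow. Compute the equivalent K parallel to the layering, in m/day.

Flow is parallel to layering, so each bed carries its own Darcy discharge and the transmissivities add.
Σ(K_i·b_i) = 6.06×6.65 + 0.0761×1.84 + 0.0131×4.75 = 40.50 m²/day.
Total thickness b = 13.24 m, so K_eq = Σ(K_i·b_i)/b = 3.059 m/day.

3.06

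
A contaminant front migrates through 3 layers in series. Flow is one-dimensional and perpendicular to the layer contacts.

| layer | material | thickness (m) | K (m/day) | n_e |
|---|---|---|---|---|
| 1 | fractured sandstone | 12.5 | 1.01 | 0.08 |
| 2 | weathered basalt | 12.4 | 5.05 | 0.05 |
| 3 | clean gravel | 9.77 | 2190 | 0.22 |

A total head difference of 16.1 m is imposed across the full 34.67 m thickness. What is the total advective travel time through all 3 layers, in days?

With flow normal to the layers, continuity requires the same specific discharge q through every layer.
Σ(b_i/K_i) = 12.5/1.01 + 12.4/5.05 + 9.77/2190 = 14.84 d.
q = Δh / Σ(b_i/K_i) = 16.1 / 14.84 = 1.085 m/day.
In each layer the seepage velocity is v_i = q/n_i, so the layer transit time is t_i = b_i·n_i / q:
  layer 1 (fractured sandstone): t_1 = 12.5 × 0.08 / 1.085 = 0.9215 d
  layer 2 (weathered basalt): t_2 = 12.4 × 0.05 / 1.085 = 0.5713 d
  layer 3 (clean gravel): t_3 = 9.77 × 0.22 / 1.085 = 1.981 d
Total t = Σ t_i = 3.474 days.

3.47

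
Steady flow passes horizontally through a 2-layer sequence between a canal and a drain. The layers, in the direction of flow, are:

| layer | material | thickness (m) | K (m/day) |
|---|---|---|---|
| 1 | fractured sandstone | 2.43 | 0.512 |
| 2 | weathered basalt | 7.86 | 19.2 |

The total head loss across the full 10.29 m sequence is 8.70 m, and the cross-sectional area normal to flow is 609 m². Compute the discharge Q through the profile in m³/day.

1030

Flow is perpendicular to layering, so the layers act in series and the equivalent K is the thickness-weighted harmonic mean.
Total thickness L = 2.43 + 7.86 = 10.29 m.
Σ(b_i/K_i) = 2.43/0.512 + 7.86/19.2 = 5.155 d.
K_eq = L / Σ(b_i/K_i) = 10.29 / 5.155 = 1.996 m/day.
Q = K_eq · A · (Δh/L) = 1.996 × 609 × (8.70/10.29) = 1028 m³/day.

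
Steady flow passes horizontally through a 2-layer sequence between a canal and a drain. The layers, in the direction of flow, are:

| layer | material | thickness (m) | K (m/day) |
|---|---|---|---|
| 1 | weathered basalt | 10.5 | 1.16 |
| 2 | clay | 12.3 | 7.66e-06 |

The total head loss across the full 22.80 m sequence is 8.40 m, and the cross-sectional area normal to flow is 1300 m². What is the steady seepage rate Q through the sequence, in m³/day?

0.00680

Flow is perpendicular to layering, so the layers act in series and the equivalent K is the thickness-weighted harmonic mean.
Total thickness L = 10.5 + 12.3 = 22.80 m.
Σ(b_i/K_i) = 10.5/1.16 + 12.3/7.66e-06 = 1.606e+06 d.
K_eq = L / Σ(b_i/K_i) = 22.80 / 1.606e+06 = 1.420e-05 m/day.
Q = K_eq · A · (Δh/L) = 1.420e-05 × 1300 × (8.40/22.80) = 0.006801 m³/day.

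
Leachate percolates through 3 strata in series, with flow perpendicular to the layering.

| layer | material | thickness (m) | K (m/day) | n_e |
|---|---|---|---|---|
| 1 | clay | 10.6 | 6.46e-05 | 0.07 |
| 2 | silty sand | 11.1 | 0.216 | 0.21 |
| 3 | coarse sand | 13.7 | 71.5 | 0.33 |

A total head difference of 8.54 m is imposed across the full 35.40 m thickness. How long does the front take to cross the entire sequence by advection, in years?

400

With flow normal to the layers, continuity requires the same specific discharge q through every layer.
Σ(b_i/K_i) = 10.6/6.46e-05 + 11.1/0.216 + 13.7/71.5 = 1.641e+05 d.
q = Δh / Σ(b_i/K_i) = 8.54 / 1.641e+05 = 5.203e-05 m/day.
In each layer the seepage velocity is v_i = q/n_i, so the layer transit time is t_i = b_i·n_i / q:
  layer 1 (clay): t_1 = 10.6 × 0.07 / 5.203e-05 = 14261 d
  layer 2 (silty sand): t_2 = 11.1 × 0.21 / 5.203e-05 = 44802 d
  layer 3 (coarse sand): t_3 = 13.7 × 0.33 / 5.203e-05 = 86893 d
Total t = Σ t_i = 1.460e+05 days = 399.6 years.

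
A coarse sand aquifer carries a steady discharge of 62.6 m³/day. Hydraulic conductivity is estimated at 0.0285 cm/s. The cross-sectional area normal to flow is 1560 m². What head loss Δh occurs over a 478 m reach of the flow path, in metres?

0.779

Convert K: 0.0285 cm/s × 864 = 24.62 m/day.
From Q = K·A·i, i = Q / (K·A) = 62.6 / (24.62 × 1560) = 0.001630.
Head loss Δh = i · L = 0.001630 × 478 = 0.7790 m.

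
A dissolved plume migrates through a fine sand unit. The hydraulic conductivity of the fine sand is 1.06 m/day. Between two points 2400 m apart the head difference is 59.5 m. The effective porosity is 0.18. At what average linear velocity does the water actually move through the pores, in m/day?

Hydraulic gradient i = Δh / L = 59.5 / 2400 = 0.02479.
Darcy flux q = K · i = 1.060 × 0.02479 = 0.02628 m/day.
Seepage velocity v = q / n_e = 0.02628 / 0.18 = 0.1460 m/day.

0.146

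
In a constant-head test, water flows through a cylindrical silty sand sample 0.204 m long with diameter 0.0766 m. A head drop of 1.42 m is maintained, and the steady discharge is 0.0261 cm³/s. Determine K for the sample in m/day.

Cross-sectional area A = π·(d/2)² = π × (0.0766/2)² = 0.004608 m².
Convert discharge: 0.0261 cm³/s = 2.610e-08 m³/s.
Darcy's law rearranged: K = Q·L / (A·Δh) = 2.610e-08 × 0.204 / (0.004608 × 1.42) = 8.136e-07 m/s = 0.07030 m/day.

0.0703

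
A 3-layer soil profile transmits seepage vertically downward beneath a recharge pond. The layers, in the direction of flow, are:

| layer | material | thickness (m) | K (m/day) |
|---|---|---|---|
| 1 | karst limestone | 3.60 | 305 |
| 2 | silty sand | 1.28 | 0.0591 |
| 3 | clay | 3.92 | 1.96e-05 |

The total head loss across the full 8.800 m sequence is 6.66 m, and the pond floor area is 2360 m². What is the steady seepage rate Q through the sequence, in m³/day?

0.0786

Flow is perpendicular to layering, so the layers act in series and the equivalent K is the thickness-weighted harmonic mean.
Total thickness L = 3.60 + 1.28 + 3.92 = 8.800 m.
Σ(b_i/K_i) = 3.60/305 + 1.28/0.0591 + 3.92/1.96e-05 = 2.000e+05 d.
K_eq = L / Σ(b_i/K_i) = 8.800 / 2.000e+05 = 4.400e-05 m/day.
Q = K_eq · A · (Δh/L) = 4.400e-05 × 2360 × (6.66/8.800) = 0.07858 m³/day.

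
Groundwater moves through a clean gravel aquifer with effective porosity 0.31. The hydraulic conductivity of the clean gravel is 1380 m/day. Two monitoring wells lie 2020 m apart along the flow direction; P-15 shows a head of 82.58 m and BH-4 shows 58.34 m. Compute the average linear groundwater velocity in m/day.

53.4

Hydraulic gradient i = (82.58 − 58.34) / 2020 = 24.24 / 2020 = 0.01200.
Darcy flux q = K · i = 1380 × 0.01200 = 16.56 m/day.
Seepage velocity v = q / n_e = 16.56 / 0.31 = 53.42 m/day.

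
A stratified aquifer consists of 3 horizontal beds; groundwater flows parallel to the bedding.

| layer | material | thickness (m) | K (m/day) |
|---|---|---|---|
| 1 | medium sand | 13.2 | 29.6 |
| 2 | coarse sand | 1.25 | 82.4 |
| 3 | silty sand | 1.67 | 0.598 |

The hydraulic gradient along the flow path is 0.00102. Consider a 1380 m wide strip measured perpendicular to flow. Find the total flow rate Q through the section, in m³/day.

Flow is parallel to layering, so each bed carries its own Darcy discharge and the transmissivities add.
Σ(K_i·b_i) = 29.6×13.2 + 82.4×1.25 + 0.598×1.67 = 494.7 m²/day.
Hydraulic gradient i = 0.00102.
Q = Σ(K_i·b_i) · W · i = 494.7 × 1380 × 0.001020 = 696.4 m³/day.

696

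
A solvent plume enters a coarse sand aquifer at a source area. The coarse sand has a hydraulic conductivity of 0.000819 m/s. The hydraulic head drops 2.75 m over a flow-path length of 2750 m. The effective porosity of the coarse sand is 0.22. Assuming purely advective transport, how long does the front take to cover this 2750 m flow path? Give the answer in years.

Convert K: 0.000819 m/s × 86400 = 70.76 m/day.
Hydraulic gradient i = Δh / L = 2.75 / 2750 = 0.001000.
Darcy flux q = K · i = 70.76 × 0.001000 = 0.07076 m/day.
Seepage velocity v = q / n_e = 0.07076 / 0.22 = 0.3216 m/day.
Travel time t = L / v = 2750 / 0.3216 = 8550 days = 23.41 years.

23.4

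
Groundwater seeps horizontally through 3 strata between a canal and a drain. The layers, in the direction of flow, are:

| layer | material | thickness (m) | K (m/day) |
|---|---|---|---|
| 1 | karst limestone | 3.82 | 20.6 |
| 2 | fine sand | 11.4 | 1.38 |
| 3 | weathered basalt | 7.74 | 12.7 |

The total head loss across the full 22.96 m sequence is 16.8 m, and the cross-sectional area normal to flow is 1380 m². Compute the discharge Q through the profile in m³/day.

Flow is perpendicular to layering, so the layers act in series and the equivalent K is the thickness-weighted harmonic mean.
Total thickness L = 3.82 + 11.4 + 7.74 = 22.96 m.
Σ(b_i/K_i) = 3.82/20.6 + 11.4/1.38 + 7.74/12.7 = 9.056 d.
K_eq = L / Σ(b_i/K_i) = 22.96 / 9.056 = 2.535 m/day.
Q = K_eq · A · (Δh/L) = 2.535 × 1380 × (16.8/22.96) = 2560 m³/day.

2560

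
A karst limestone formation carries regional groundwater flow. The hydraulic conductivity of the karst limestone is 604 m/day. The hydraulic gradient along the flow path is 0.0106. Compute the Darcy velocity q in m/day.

Hydraulic gradient i = 0.0106.
Specific discharge q = K · i = 604.0 × 0.01060 = 6.402 m/day.

6.40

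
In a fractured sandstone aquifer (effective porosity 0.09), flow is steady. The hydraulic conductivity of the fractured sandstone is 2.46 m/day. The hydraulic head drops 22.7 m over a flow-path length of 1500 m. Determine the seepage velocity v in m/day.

Hydraulic gradient i = Δh / L = 22.7 / 1500 = 0.01513.
Darcy flux q = K · i = 2.460 × 0.01513 = 0.03723 m/day.
Seepage velocity v = q / n_e = 0.03723 / 0.09 = 0.4136 m/day.

0.414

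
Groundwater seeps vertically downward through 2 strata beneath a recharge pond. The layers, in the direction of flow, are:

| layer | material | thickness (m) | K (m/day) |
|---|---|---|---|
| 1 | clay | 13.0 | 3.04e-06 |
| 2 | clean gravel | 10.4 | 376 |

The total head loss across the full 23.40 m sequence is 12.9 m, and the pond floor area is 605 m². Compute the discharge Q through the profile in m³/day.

0.00183

Flow is perpendicular to layering, so the layers act in series and the equivalent K is the thickness-weighted harmonic mean.
Total thickness L = 13.0 + 10.4 = 23.40 m.
Σ(b_i/K_i) = 13.0/3.04e-06 + 10.4/376 = 4.276e+06 d.
K_eq = L / Σ(b_i/K_i) = 23.40 / 4.276e+06 = 5.472e-06 m/day.
Q = K_eq · A · (Δh/L) = 5.472e-06 × 605 × (12.9/23.40) = 0.001825 m³/day.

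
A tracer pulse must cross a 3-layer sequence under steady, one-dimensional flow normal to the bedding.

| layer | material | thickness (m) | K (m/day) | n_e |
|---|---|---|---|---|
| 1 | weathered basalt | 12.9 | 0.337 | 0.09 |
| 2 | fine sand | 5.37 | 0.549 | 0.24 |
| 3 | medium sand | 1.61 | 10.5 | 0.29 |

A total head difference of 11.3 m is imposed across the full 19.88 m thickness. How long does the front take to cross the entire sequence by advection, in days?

With flow normal to the layers, continuity requires the same specific discharge q through every layer.
Σ(b_i/K_i) = 12.9/0.337 + 5.37/0.549 + 1.61/10.5 = 48.21 d.
q = Δh / Σ(b_i/K_i) = 11.3 / 48.21 = 0.2344 m/day.
In each layer the seepage velocity is v_i = q/n_i, so the layer transit time is t_i = b_i·n_i / q:
  layer 1 (weathered basalt): t_1 = 12.9 × 0.09 / 0.2344 = 4.954 d
  layer 2 (fine sand): t_2 = 5.37 × 0.24 / 0.2344 = 5.499 d
  layer 3 (medium sand): t_3 = 1.61 × 0.29 / 0.2344 = 1.992 d
Total t = Σ t_i = 12.44 days.

12.4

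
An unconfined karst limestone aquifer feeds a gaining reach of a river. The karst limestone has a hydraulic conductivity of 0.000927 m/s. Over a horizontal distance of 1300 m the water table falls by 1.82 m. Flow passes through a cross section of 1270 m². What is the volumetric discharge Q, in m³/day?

142

Convert K: 0.000927 m/s × 86400 = 80.09 m/day.
Hydraulic gradient i = Δh / L = 1.82 / 1300 = 0.001400.
Darcy's law: Q = K · A · i = 80.09 × 1270 × 0.001400 = 142.4 m³/day.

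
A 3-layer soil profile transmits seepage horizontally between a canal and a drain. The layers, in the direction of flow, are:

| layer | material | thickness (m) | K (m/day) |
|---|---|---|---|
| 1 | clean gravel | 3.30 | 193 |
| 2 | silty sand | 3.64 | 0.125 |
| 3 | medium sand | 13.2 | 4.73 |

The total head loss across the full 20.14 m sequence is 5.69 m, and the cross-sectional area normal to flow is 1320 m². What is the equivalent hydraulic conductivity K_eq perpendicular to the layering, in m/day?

Flow is perpendicular to layering, so the layers act in series and the equivalent K is the thickness-weighted harmonic mean.
Total thickness L = 3.30 + 3.64 + 13.2 = 20.14 m.
Σ(b_i/K_i) = 3.30/193 + 3.64/0.125 + 13.2/4.73 = 31.93 d.
K_eq = L / Σ(b_i/K_i) = 20.14 / 31.93 = 0.6308 m/day.

0.631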